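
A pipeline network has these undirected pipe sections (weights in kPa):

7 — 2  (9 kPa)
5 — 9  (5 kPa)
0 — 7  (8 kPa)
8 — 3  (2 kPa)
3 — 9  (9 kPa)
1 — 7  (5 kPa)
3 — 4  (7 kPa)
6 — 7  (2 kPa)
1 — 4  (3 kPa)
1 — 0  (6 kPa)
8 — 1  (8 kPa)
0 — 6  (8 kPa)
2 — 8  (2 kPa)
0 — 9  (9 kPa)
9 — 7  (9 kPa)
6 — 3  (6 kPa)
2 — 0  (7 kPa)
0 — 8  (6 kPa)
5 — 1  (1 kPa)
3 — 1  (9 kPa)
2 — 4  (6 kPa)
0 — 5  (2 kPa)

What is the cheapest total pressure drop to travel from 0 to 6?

Settle nodes by increasing distance from 0:
0: 0
5: 2  (via 0)
1: 3  (via 5)
4: 6  (via 1)
8: 6  (via 0)
2: 7  (via 0)
9: 7  (via 5)
3: 8  (via 8)
6: 8  (via 0)
Shortest route: 0 → 6 = 8 kPa.

8 kPa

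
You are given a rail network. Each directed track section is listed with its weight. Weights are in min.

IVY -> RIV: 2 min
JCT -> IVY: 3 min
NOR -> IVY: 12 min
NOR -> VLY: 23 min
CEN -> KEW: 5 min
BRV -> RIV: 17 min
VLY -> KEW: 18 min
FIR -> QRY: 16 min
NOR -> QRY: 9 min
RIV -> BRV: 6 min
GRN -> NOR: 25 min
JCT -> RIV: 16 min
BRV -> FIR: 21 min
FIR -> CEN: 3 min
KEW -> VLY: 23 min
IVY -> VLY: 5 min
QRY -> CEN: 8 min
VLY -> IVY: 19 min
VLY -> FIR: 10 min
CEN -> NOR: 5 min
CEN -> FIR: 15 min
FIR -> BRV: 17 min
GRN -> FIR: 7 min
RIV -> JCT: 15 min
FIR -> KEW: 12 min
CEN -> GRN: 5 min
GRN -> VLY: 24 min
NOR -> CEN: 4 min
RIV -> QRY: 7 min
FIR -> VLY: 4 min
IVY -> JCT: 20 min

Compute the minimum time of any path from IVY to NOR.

22 min

Enumerating some paths:
IVY - RIV - BRV - FIR - CEN - NOR: 2+6+21+3+5 = 37
IVY - VLY - FIR - CEN - NOR: 5+10+3+5 = 23
IVY - RIV - QRY - CEN - NOR: 2+7+8+5 = 22
Cheapest is IVY - RIV - QRY - CEN - NOR at 22 min.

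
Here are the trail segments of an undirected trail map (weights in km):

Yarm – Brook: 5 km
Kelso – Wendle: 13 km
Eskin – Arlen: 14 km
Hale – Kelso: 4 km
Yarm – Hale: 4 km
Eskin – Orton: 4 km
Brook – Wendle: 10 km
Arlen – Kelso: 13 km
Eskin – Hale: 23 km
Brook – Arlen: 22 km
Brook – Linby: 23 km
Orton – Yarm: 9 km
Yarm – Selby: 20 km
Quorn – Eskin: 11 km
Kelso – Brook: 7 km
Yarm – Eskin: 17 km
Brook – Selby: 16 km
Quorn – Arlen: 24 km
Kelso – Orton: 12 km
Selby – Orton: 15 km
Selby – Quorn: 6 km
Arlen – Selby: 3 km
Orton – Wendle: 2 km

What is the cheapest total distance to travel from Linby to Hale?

Compare a few routes:
Linby–Brook–Kelso–Hale: 23+7+4 = 34
Linby–Brook–Yarm–Hale: 23+5+4 = 32
The minimum is 32 km via Linby–Brook–Yarm–Hale.

32 km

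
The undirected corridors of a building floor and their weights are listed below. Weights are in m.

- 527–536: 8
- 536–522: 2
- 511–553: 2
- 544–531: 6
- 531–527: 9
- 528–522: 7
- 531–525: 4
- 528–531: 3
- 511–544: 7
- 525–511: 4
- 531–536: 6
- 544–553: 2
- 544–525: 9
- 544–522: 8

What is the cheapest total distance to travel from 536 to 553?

Candidate routes:
536–522–544–553: 2+8+2 = 12
536–531–544–553: 6+6+2 = 14
536–531–525–511–553: 6+4+4+2 = 16
Cheapest is 536–522–544–553 at 12 m.

12 m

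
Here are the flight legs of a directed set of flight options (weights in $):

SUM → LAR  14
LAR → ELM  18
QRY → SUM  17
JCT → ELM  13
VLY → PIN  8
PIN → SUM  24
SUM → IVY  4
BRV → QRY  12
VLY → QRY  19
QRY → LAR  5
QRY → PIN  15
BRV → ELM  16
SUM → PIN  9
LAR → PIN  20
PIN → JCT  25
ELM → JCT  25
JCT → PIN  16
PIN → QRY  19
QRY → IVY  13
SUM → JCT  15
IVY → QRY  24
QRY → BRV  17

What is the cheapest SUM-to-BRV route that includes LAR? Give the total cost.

Shortest SUM→LAR: SUM → LAR = 14
Shortest LAR→BRV: LAR → PIN → QRY → BRV = 56
Total via LAR: 14 + 56 = $70.

$70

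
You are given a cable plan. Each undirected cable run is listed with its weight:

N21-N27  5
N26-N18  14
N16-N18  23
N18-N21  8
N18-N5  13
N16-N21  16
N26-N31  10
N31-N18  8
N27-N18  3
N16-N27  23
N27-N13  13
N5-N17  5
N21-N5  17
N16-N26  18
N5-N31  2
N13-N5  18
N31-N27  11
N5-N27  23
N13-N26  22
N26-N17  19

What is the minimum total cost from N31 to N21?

16

Shortest distances from N31:
N31: 0
N5: 2  (via N31)
N17: 7  (via N5)
N18: 8  (via N31)
N26: 10  (via N31)
N27: 11  (via N31)
N21: 16  (via N18)
Shortest route: N31–N18–N21 = 16.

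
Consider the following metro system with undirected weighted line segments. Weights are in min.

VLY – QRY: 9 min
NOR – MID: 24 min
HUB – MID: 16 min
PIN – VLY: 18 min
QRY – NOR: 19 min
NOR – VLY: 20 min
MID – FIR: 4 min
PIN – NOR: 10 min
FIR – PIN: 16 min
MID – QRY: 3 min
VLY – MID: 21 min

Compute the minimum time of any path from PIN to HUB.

Settle nodes by increasing distance from PIN:
PIN: 0
NOR: 10  (via PIN)
FIR: 16  (via PIN)
VLY: 18  (via PIN)
MID: 20  (via FIR)
QRY: 23  (via MID)
HUB: 36  (via MID)
Shortest route: PIN → FIR → MID → HUB = 36 min.

36 min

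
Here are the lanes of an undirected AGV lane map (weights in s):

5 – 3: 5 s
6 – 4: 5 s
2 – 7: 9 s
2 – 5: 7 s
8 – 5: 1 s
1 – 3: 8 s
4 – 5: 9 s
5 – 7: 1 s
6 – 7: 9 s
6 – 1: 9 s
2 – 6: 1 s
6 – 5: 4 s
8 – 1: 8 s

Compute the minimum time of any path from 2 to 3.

Compare a few routes:
2–6–5–3: 1+4+5 = 10
2–5–3: 7+5 = 12
2–7–5–3: 9+1+5 = 15
Cheapest is 2–6–5–3 at 10 s.

10 s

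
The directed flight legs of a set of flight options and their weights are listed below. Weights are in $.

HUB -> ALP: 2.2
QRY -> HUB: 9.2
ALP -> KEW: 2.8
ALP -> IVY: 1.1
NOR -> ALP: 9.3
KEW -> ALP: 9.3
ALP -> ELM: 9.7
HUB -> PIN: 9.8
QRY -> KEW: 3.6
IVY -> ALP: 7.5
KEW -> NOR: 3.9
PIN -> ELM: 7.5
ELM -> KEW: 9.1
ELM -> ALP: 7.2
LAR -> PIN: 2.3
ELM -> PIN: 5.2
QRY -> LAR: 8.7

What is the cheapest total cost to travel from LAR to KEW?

Enumerating some paths:
LAR → PIN → ELM → KEW: 2.3+7.5+9.1 = 18.9
LAR → PIN → ELM → ALP → KEW: 2.3+7.5+7.2+2.8 = 19.8
Cheapest is LAR → PIN → ELM → KEW at $18.9.

$18.9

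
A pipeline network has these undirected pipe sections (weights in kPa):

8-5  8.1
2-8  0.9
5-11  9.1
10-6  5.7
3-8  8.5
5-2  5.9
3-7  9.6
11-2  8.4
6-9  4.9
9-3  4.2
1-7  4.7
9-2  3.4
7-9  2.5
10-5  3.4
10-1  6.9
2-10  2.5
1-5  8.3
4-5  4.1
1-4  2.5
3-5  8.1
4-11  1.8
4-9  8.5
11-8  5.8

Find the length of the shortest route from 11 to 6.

Shortest distances from 11:
11: 0
4: 1.8  (via 11)
1: 4.3  (via 4)
8: 5.8  (via 11)
5: 5.9  (via 4)
2: 6.7  (via 8)
7: 9  (via 1)
10: 9.2  (via 2)
9: 10.1  (via 2)
3: 14  (via 5)
6: 14.9  (via 10)
Shortest route: 11–8–2–10–6 = 14.9 kPa.

14.9 kPa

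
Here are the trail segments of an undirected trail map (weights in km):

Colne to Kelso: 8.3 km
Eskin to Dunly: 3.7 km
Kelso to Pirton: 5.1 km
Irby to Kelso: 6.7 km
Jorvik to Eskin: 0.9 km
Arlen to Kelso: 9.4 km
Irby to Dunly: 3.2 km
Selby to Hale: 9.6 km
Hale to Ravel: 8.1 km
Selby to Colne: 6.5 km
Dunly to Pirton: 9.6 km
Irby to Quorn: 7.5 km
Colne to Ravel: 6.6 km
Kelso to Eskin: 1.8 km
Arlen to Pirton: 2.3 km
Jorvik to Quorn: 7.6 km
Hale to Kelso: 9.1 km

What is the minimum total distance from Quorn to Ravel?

Candidate routes:
Quorn → Irby → Dunly → Eskin → Kelso → Colne → Ravel: 7.5+3.2+3.7+1.8+8.3+6.6 = 31.1
Quorn → Jorvik → Eskin → Kelso → Colne → Ravel: 7.6+0.9+1.8+8.3+6.6 = 25.2
Quorn → Jorvik → Eskin → Kelso → Hale → Ravel: 7.6+0.9+1.8+9.1+8.1 = 27.5
Quorn → Irby → Kelso → Colne → Ravel: 7.5+6.7+8.3+6.6 = 29.1
The minimum is 25.2 km via Quorn → Jorvik → Eskin → Kelso → Colne → Ravel.

25.2 km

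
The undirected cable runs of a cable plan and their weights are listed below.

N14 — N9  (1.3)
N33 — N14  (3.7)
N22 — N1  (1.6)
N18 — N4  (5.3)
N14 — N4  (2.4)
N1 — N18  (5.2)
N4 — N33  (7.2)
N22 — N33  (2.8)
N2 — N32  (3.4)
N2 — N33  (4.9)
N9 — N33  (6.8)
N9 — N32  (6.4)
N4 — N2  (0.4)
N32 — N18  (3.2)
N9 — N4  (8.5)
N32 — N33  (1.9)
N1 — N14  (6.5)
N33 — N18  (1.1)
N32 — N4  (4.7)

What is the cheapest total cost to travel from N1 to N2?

9.3

Shortest distances from N1:
N1: 0
N22: 1.6  (via N1)
N33: 4.4  (via N22)
N18: 5.2  (via N1)
N32: 6.3  (via N33)
N14: 6.5  (via N1)
N9: 7.8  (via N14)
N4: 8.9  (via N14)
N2: 9.3  (via N33)
Shortest route: N1 → N22 → N33 → N2 = 9.3.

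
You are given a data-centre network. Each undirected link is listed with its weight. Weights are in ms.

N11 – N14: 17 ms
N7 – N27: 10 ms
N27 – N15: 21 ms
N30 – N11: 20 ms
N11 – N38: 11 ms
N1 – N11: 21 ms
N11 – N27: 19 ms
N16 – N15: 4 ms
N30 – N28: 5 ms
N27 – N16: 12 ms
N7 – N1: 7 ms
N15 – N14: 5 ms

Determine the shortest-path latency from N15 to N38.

Settle nodes by increasing distance from N15:
N15: 0
N16: 4  (via N15)
N14: 5  (via N15)
N27: 16  (via N16)
N11: 22  (via N14)
N7: 26  (via N27)
N1: 33  (via N7)
N38: 33  (via N11)
Shortest route: N15–N14–N11–N38 = 33 ms.

33 ms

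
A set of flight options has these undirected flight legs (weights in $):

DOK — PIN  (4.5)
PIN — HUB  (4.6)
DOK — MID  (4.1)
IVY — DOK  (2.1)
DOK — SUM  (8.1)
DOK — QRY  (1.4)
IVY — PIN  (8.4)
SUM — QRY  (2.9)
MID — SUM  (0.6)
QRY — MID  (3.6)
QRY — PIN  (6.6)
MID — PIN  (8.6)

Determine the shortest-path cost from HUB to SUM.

Candidate routes:
HUB - PIN - DOK - QRY - SUM: 4.6+4.5+1.4+2.9 = 13.4
HUB - PIN - MID - SUM: 4.6+8.6+0.6 = 13.8
HUB - PIN - DOK - MID - SUM: 4.6+4.5+4.1+0.6 = 13.8
The minimum is $13.4 via HUB - PIN - DOK - QRY - SUM.

$13.4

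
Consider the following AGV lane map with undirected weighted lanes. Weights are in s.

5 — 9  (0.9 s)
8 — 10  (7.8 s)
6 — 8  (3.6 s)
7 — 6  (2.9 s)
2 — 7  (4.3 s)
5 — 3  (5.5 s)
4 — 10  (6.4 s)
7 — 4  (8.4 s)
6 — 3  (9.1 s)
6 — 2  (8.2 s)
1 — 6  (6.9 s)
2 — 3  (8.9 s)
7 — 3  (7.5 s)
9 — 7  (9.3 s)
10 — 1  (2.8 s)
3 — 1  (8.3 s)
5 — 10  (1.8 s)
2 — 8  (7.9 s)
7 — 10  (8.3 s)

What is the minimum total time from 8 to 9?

Shortest distances from 8:
8: 0
6: 3.6  (via 8)
7: 6.5  (via 6)
10: 7.8  (via 8)
2: 7.9  (via 8)
5: 9.6  (via 10)
1: 10.5  (via 6)
9: 10.5  (via 5)
Shortest route: 8–10–5–9 = 10.5 s.

10.5 s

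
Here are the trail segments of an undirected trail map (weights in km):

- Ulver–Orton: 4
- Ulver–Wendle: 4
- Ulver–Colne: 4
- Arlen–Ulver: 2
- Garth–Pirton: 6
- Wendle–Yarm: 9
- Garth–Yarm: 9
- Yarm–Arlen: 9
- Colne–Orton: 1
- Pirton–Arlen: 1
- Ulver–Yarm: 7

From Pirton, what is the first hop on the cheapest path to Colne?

Arlen

Compare a few routes:
Pirton - Arlen - Ulver - Colne: 1+2+4 = 7
Pirton - Arlen - Ulver - Orton - Colne: 1+2+4+1 = 8
The minimum is 7 km via Pirton - Arlen - Ulver - Colne.
So from Pirton the first move is to Arlen.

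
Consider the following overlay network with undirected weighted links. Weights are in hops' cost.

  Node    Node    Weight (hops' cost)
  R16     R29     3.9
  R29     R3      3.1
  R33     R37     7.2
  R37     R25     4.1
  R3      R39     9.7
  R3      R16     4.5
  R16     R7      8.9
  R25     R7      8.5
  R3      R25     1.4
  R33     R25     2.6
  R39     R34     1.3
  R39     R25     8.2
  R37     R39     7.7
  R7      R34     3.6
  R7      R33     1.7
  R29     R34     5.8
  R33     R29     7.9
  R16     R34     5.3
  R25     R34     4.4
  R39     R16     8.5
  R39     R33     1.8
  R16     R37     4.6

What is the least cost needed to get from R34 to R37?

Candidate routes:
R34 → R39 → R33 → R25 → R37: 1.3+1.8+2.6+4.1 = 9.8
R34 → R16 → R37: 5.3+4.6 = 9.9
R34 → R39 → R37: 1.3+7.7 = 9
R34 → R25 → R37: 4.4+4.1 = 8.5
Cheapest is R34 → R25 → R37 at 8.5 hops' cost.

8.5 hops' cost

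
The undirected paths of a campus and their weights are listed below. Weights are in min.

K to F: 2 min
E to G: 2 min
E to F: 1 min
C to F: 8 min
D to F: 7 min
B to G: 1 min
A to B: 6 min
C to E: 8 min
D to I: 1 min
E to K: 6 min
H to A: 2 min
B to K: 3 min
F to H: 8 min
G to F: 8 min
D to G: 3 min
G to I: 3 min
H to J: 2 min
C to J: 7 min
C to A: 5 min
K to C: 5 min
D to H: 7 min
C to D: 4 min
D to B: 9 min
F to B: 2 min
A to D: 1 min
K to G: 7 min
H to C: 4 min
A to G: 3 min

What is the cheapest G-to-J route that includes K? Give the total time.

Shortest G→K: G → B → K = 4
Shortest K→J: K → C → H → J = 11
Total via K: 4 + 11 = 15 min.

15 min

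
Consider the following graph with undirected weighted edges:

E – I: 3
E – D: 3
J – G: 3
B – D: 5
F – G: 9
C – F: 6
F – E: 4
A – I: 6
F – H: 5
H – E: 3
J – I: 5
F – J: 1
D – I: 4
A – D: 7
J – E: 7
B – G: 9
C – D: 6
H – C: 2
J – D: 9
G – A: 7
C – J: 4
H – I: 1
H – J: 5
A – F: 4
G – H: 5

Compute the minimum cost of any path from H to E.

3

Candidate routes:
H - I - E: 1+3 = 4
H - E: 3 = 3
The minimum is 3 via H - E.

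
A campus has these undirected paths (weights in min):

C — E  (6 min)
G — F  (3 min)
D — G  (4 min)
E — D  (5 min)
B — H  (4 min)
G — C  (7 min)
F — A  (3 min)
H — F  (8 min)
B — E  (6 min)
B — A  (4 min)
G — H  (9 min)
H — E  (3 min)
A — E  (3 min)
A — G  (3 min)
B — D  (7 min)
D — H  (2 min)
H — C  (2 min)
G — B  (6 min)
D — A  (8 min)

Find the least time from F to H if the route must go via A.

Best F to A: F → A costing 3
Shortest A→H: A → E → H = 6
Total via A: 3 + 6 = 9 min.

9 min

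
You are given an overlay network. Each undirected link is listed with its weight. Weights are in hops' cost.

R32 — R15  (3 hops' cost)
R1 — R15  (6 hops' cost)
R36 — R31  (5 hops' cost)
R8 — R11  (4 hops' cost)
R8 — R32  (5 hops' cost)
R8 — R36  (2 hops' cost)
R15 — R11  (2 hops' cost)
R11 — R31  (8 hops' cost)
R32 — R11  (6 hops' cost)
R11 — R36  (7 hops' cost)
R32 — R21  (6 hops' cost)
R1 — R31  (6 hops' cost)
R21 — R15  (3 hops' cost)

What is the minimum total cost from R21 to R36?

Shortest distances from R21:
R21: 0
R15: 3  (via R21)
R11: 5  (via R15)
R32: 6  (via R21)
R8: 9  (via R11)
R1: 9  (via R15)
R36: 11  (via R8)
Shortest route: R21 → R15 → R11 → R8 → R36 = 11 hops' cost.

11 hops' cost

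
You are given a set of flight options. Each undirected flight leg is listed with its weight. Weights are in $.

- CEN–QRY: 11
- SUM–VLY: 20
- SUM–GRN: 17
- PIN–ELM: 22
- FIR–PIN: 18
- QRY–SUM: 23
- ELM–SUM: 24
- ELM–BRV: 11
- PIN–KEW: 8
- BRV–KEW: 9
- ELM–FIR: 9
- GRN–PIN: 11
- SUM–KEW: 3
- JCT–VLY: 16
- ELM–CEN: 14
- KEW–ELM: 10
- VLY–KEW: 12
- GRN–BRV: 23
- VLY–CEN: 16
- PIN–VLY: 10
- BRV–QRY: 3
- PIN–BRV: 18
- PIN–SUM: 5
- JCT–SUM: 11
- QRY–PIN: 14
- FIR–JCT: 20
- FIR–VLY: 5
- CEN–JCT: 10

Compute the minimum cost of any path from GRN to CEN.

Settle nodes by increasing distance from GRN:
GRN: 0
PIN: 11  (via GRN)
SUM: 16  (via PIN)
KEW: 19  (via PIN)
VLY: 21  (via PIN)
BRV: 23  (via GRN)
QRY: 25  (via PIN)
FIR: 26  (via VLY)
JCT: 27  (via SUM)
ELM: 29  (via KEW)
CEN: 36  (via QRY)
Shortest route: GRN–PIN–QRY–CEN = $36.

$36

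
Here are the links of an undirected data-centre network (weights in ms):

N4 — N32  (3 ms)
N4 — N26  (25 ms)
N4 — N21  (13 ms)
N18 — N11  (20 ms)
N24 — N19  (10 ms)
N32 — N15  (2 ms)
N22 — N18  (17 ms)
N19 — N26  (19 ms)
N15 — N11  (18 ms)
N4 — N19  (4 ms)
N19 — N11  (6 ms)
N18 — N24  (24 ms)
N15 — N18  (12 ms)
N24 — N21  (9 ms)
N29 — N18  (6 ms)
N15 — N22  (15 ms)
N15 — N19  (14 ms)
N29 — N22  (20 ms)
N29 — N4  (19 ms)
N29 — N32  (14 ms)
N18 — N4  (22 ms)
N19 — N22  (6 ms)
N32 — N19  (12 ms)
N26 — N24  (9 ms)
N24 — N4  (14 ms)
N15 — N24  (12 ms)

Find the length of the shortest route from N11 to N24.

16 ms

Compare a few routes:
N11 → N19 → N24: 6+10 = 16
N11 → N15 → N24: 18+12 = 30
N11 → N19 → N4 → N24: 6+4+14 = 24
N11 → N19 → N4 → N32 → N15 → N24: 6+4+3+2+12 = 27
Cheapest is N11 → N19 → N24 at 16 ms.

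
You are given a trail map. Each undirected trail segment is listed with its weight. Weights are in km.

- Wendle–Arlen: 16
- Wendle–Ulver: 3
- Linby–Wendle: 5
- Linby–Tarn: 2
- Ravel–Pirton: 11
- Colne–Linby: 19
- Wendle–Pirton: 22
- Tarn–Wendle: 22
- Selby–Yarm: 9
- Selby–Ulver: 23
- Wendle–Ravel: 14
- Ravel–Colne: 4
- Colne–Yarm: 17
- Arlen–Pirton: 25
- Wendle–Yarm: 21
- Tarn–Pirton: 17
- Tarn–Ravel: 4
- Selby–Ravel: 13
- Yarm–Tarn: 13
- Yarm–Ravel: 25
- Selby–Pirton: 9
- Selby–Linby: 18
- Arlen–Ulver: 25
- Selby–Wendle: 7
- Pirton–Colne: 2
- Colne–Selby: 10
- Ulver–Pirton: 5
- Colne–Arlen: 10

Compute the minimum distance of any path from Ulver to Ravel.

11 km

Compare a few routes:
Ulver - Wendle - Linby - Tarn - Ravel: 3+5+2+4 = 14
Ulver - Pirton - Ravel: 5+11 = 16
Ulver - Wendle - Ravel: 3+14 = 17
Ulver - Pirton - Colne - Ravel: 5+2+4 = 11
Cheapest is Ulver - Pirton - Colne - Ravel at 11 km.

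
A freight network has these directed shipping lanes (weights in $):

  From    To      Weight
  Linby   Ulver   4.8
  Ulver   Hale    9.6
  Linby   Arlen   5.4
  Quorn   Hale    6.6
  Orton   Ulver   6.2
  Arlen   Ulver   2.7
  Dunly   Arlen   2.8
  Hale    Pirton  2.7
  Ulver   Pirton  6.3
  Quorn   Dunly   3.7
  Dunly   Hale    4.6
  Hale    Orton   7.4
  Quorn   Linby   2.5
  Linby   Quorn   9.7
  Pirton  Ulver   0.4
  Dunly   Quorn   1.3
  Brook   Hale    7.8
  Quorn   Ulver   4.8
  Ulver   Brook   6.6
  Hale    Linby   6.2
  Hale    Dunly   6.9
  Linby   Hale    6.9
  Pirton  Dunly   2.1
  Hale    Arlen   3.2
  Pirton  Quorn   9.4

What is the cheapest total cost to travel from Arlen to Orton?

Settle nodes by increasing distance from Arlen:
Arlen: 0
Ulver: 2.7  (via Arlen)
Pirton: 9  (via Ulver)
Brook: 9.3  (via Ulver)
Dunly: 11.1  (via Pirton)
Hale: 12.3  (via Ulver)
Quorn: 12.4  (via Dunly)
Linby: 14.9  (via Quorn)
Orton: 19.7  (via Hale)
Shortest route: Arlen–Ulver–Hale–Orton = $19.7.

$19.7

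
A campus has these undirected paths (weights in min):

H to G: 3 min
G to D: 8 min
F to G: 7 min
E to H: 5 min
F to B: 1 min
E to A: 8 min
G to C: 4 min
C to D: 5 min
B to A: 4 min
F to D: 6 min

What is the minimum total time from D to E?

Candidate routes:
D → F → B → A → E: 6+1+4+8 = 19
D → F → G → H → E: 6+7+3+5 = 21
D → G → H → E: 8+3+5 = 16
D → C → G → H → E: 5+4+3+5 = 17
Cheapest is D → G → H → E at 16 min.

16 min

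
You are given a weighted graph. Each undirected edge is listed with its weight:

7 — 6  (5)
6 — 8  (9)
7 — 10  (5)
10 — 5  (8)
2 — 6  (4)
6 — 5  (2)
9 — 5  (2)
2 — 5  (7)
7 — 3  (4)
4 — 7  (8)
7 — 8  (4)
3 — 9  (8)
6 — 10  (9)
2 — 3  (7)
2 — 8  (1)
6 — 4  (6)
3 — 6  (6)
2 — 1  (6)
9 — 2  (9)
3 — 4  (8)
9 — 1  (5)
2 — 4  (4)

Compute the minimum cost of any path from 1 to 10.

Compare a few routes:
1 - 9 - 5 - 10: 5+2+8 = 15
1 - 2 - 8 - 7 - 10: 6+1+4+5 = 16
1 - 9 - 5 - 6 - 10: 5+2+2+9 = 18
1 - 2 - 6 - 10: 6+4+9 = 19
The minimum is 15 via 1 - 9 - 5 - 10.

15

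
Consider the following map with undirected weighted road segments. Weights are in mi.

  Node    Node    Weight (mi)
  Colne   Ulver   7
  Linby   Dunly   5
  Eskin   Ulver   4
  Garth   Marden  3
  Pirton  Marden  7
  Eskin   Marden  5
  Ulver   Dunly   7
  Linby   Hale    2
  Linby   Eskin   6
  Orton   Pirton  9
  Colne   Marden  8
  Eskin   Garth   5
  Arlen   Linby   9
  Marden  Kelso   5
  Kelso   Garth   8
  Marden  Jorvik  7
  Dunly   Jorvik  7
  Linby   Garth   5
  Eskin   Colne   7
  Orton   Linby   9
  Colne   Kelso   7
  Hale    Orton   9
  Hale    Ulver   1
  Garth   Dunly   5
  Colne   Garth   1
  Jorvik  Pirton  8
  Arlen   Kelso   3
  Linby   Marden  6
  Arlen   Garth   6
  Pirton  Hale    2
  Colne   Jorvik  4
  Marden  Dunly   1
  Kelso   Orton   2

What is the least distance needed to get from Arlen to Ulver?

12 mi

Enumerating some paths:
Arlen - Linby - Hale - Ulver: 9+2+1 = 12
Arlen - Garth - Colne - Ulver: 6+1+7 = 14
Arlen - Garth - Linby - Hale - Ulver: 6+5+2+1 = 14
The minimum is 12 mi via Arlen - Linby - Hale - Ulver.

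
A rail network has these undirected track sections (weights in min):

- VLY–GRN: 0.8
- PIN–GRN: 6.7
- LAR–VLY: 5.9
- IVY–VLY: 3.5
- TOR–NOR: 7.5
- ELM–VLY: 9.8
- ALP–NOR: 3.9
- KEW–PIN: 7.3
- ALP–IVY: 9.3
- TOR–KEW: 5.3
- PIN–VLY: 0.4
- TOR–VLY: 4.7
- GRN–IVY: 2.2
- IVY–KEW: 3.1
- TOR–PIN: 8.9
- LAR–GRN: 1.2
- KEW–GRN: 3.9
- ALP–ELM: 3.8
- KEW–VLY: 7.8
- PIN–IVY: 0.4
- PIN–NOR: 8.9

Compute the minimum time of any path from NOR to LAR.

Shortest distances from NOR:
NOR: 0
ALP: 3.9  (via NOR)
TOR: 7.5  (via NOR)
ELM: 7.7  (via ALP)
PIN: 8.9  (via NOR)
VLY: 9.3  (via PIN)
IVY: 9.3  (via PIN)
GRN: 10.1  (via VLY)
LAR: 11.3  (via GRN)
Shortest route: NOR–PIN–VLY–GRN–LAR = 11.3 min.

11.3 min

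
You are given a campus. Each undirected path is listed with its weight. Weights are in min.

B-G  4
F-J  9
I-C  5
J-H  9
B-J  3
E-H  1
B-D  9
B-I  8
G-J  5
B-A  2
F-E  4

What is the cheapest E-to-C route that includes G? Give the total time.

32 min

Best E to G: E–H–J–G costing 15
Shortest G→C: G–B–I–C = 17
Total via G: 15 + 17 = 32 min.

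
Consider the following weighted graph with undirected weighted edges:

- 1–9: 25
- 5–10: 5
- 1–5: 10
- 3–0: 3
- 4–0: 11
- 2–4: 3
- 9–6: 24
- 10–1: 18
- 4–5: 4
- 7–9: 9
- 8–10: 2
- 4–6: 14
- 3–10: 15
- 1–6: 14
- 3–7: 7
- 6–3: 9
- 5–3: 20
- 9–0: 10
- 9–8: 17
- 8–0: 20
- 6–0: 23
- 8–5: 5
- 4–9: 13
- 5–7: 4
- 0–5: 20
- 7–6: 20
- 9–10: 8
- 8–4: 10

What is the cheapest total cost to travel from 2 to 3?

Enumerating some paths:
2 - 4 - 5 - 7 - 3: 3+4+4+7 = 18
2 - 4 - 0 - 3: 3+11+3 = 17
2 - 4 - 6 - 3: 3+14+9 = 26
Cheapest is 2 - 4 - 0 - 3 at 17.

17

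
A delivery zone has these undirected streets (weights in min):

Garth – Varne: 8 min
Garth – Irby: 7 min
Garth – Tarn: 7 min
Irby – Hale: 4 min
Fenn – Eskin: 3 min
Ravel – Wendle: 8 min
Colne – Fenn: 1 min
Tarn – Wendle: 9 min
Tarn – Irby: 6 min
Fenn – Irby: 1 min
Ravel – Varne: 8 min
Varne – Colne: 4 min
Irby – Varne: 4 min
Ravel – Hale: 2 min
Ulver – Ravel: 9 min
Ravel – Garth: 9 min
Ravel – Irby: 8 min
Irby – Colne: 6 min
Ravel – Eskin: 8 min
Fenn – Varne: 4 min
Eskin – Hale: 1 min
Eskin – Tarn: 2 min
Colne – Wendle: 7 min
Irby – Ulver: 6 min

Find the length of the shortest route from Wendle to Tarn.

9 min

Candidate routes:
Wendle–Ravel–Hale–Eskin–Tarn: 8+2+1+2 = 13
Wendle–Tarn: 9 = 9
The minimum is 9 min via Wendle–Tarn.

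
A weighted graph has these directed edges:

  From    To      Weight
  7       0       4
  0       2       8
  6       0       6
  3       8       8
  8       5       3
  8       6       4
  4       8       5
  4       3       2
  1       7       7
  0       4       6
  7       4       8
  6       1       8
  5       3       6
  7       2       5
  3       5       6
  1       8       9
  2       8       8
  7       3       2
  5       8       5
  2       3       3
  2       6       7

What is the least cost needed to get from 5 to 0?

Compare a few routes:
5 → 8 → 6 → 0: 5+4+6 = 15
5 → 3 → 8 → 6 → 0: 6+8+4+6 = 24
The minimum is 15 via 5 → 8 → 6 → 0.

15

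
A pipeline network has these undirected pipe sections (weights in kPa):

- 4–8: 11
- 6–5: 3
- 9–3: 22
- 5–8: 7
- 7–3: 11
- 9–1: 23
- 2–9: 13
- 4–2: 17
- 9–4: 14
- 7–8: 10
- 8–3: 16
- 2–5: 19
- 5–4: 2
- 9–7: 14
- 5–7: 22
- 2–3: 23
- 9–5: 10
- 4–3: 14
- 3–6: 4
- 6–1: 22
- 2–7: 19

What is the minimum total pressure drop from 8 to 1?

32 kPa

Compare a few routes:
8–5–6–1: 7+3+22 = 32
8–4–5–6–1: 11+2+3+22 = 38
Cheapest is 8–5–6–1 at 32 kPa.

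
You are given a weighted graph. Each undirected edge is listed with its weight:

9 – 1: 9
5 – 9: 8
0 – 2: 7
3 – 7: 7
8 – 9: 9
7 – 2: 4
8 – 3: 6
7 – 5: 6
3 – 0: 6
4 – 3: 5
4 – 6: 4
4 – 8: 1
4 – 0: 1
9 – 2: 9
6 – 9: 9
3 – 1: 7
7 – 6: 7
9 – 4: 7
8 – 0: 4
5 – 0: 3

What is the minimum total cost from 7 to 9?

Enumerating some paths:
7 → 2 → 9: 4+9 = 13
7 → 6 → 9: 7+9 = 16
7 → 5 → 9: 6+8 = 14
Cheapest is 7 → 2 → 9 at 13.

13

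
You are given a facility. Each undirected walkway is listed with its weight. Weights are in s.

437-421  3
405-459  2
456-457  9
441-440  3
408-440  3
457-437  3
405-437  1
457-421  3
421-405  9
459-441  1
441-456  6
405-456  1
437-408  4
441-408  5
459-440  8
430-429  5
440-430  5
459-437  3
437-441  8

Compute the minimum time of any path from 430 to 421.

Enumerating some paths:
430 → 440 → 441 → 459 → 437 → 457 → 421: 5+3+1+3+3+3 = 18
430 → 440 → 408 → 437 → 421: 5+3+4+3 = 15
430 → 440 → 441 → 459 → 405 → 437 → 457 → 421: 5+3+1+2+1+3+3 = 18
The minimum is 15 s via 430 → 440 → 408 → 437 → 421.

15 s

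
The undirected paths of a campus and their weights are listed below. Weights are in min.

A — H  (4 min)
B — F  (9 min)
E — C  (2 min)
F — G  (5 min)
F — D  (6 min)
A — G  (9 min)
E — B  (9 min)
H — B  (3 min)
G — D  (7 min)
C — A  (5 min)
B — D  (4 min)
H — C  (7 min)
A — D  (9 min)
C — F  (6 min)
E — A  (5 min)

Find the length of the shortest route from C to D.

Candidate routes:
C - F - D: 6+6 = 12
C - A - D: 5+9 = 14
C - E - B - D: 2+9+4 = 15
C - H - B - D: 7+3+4 = 14
The minimum is 12 min via C - F - D.

12 min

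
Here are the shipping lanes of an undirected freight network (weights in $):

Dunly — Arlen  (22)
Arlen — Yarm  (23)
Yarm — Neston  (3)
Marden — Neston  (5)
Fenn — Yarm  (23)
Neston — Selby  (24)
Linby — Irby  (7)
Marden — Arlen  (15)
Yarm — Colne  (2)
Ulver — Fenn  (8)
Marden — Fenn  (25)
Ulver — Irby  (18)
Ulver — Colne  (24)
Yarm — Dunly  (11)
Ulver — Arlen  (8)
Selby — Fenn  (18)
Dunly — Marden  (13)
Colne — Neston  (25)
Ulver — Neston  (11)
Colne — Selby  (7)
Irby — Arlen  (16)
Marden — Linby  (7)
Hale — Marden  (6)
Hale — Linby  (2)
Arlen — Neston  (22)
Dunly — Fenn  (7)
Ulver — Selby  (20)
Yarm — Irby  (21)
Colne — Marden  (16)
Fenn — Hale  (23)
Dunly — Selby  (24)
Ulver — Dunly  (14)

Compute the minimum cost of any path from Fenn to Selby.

$18

Enumerating some paths:
Fenn–Ulver–Neston–Yarm–Colne–Selby: 8+11+3+2+7 = 31
Fenn–Selby: 18 = 18
Fenn–Ulver–Selby: 8+20 = 28
Fenn–Dunly–Yarm–Colne–Selby: 7+11+2+7 = 27
Cheapest is Fenn–Selby at $18.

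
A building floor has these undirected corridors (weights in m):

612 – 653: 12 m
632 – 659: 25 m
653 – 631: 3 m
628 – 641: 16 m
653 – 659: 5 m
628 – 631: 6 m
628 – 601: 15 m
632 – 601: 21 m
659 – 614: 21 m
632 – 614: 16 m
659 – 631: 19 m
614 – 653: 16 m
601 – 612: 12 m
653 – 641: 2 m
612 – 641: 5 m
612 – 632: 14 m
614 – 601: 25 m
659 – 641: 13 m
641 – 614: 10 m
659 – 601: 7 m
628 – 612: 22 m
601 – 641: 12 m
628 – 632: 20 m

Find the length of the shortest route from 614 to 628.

21 m

Enumerating some paths:
614–641–653–631–628: 10+2+3+6 = 21
614–653–631–628: 16+3+6 = 25
Cheapest is 614–641–653–631–628 at 21 m.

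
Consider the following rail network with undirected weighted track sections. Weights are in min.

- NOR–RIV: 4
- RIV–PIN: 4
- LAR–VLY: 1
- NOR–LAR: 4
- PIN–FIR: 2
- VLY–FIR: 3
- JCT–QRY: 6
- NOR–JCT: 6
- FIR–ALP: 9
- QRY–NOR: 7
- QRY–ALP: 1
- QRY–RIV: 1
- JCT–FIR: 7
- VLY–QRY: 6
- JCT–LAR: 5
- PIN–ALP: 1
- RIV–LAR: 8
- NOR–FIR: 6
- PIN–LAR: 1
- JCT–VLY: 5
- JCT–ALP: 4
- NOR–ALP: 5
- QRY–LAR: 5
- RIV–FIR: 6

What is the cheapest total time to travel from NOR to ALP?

Candidate routes:
NOR → ALP: 5 = 5
NOR → RIV → QRY → ALP: 4+1+1 = 6
NOR → LAR → PIN → ALP: 4+1+1 = 6
NOR → QRY → ALP: 7+1 = 8
Cheapest is NOR → ALP at 5 min.

5 min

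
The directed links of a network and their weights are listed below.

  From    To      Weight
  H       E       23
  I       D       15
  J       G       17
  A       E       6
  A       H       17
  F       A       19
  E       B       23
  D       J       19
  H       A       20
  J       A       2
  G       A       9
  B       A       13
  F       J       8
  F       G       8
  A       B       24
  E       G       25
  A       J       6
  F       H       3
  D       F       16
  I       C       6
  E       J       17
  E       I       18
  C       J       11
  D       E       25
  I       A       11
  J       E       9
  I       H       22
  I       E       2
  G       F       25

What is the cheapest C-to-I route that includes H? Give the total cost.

71

Best C to H: C–J–A–H costing 30
Best H to I: H–E–I costing 41
Total via H: 30 + 41 = 71.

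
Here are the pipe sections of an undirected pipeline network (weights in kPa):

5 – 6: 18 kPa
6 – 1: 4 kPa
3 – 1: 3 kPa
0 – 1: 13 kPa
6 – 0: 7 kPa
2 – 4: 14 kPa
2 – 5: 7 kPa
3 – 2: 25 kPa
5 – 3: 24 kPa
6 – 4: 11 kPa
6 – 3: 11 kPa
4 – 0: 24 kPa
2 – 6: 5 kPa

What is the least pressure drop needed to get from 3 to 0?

Shortest distances from 3:
3: 0
1: 3  (via 3)
6: 7  (via 1)
2: 12  (via 6)
0: 14  (via 6)
Shortest route: 3–1–6–0 = 14 kPa.

14 kPa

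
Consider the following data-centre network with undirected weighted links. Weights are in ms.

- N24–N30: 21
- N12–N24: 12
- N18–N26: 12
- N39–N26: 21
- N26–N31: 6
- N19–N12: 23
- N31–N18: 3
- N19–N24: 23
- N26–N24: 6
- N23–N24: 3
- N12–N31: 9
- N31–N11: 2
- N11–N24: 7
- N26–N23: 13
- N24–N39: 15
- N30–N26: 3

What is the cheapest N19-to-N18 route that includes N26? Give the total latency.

Best N19 to N26: N19–N24–N26 costing 29
Shortest N26→N18: N26–N31–N18 = 9
Total via N26: 29 + 9 = 38 ms.

38 ms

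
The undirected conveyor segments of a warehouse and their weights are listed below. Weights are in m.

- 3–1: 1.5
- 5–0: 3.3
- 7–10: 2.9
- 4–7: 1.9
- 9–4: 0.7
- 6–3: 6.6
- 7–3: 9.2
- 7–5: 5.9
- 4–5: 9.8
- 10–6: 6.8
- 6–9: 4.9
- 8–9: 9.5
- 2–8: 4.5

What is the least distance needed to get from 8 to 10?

15 m

Settle nodes by increasing distance from 8:
8: 0
2: 4.5  (via 8)
9: 9.5  (via 8)
4: 10.2  (via 9)
7: 12.1  (via 4)
6: 14.4  (via 9)
10: 15  (via 7)
Shortest route: 8–9–4–7–10 = 15 m.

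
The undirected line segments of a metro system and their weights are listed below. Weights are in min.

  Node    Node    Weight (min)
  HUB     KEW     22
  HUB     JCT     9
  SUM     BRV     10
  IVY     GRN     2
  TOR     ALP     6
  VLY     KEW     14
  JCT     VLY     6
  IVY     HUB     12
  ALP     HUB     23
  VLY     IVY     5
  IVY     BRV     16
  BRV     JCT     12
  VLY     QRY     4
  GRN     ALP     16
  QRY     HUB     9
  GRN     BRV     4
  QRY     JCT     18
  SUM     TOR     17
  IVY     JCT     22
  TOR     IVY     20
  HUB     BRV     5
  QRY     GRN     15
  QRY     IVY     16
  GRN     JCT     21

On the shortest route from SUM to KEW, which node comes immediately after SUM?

BRV

Enumerating some paths:
SUM–BRV–GRN–IVY–VLY–KEW: 10+4+2+5+14 = 35
SUM–BRV–HUB–KEW: 10+5+22 = 37
SUM–BRV–JCT–VLY–KEW: 10+12+6+14 = 42
The minimum is 35 min via SUM–BRV–GRN–IVY–VLY–KEW.
So from SUM the first move is to BRV.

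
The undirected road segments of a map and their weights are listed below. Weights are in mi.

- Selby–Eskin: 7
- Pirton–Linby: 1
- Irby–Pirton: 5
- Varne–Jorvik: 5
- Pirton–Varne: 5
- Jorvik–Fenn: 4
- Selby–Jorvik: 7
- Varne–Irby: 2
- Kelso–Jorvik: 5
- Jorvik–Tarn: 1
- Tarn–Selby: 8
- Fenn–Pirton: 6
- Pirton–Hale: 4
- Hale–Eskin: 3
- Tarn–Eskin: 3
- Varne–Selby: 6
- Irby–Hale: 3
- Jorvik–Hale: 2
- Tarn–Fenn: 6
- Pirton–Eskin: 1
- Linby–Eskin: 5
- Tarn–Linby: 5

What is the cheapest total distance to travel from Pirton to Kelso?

Enumerating some paths:
Pirton → Hale → Jorvik → Kelso: 4+2+5 = 11
Pirton → Eskin → Tarn → Jorvik → Kelso: 1+3+1+5 = 10
The minimum is 10 mi via Pirton → Eskin → Tarn → Jorvik → Kelso.

10 mi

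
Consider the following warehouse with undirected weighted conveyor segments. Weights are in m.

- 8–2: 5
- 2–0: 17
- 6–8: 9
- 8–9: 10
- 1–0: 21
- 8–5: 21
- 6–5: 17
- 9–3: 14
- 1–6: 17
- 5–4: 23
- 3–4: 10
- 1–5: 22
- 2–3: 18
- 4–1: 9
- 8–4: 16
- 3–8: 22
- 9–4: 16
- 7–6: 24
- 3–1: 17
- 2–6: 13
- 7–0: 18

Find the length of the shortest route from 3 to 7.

Enumerating some paths:
3–2–0–7: 18+17+18 = 53
3–8–6–7: 22+9+24 = 55
Cheapest is 3–2–0–7 at 53 m.

53 m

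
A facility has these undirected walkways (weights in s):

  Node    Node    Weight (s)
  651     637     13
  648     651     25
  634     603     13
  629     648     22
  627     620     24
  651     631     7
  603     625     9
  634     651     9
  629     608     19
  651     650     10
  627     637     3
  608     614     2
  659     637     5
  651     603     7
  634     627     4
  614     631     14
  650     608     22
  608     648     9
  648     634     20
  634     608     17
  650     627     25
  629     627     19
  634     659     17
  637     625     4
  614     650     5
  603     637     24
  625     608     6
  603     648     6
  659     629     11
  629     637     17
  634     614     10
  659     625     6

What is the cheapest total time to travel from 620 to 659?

Enumerating some paths:
620 → 627 → 637 → 625 → 659: 24+3+4+6 = 37
620 → 627 → 634 → 659: 24+4+17 = 45
620 → 627 → 637 → 659: 24+3+5 = 32
Cheapest is 620 → 627 → 637 → 659 at 32 s.

32 s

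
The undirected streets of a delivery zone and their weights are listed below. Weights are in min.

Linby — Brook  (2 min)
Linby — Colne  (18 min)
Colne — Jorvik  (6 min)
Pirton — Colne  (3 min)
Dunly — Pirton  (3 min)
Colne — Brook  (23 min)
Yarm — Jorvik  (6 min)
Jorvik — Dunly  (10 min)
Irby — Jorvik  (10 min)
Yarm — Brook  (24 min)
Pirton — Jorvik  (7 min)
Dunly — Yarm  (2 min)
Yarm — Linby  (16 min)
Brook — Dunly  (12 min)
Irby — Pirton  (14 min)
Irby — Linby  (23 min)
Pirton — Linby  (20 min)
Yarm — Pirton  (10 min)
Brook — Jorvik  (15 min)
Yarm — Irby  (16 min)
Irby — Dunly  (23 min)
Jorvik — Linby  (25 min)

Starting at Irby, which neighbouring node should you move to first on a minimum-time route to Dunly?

Enumerating some paths:
Irby–Yarm–Dunly: 16+2 = 18
Irby–Pirton–Dunly: 14+3 = 17
Irby–Jorvik–Yarm–Dunly: 10+6+2 = 18
Irby–Jorvik–Dunly: 10+10 = 20
Cheapest is Irby–Pirton–Dunly at 17 min.
So from Irby the first move is to Pirton.

Pirton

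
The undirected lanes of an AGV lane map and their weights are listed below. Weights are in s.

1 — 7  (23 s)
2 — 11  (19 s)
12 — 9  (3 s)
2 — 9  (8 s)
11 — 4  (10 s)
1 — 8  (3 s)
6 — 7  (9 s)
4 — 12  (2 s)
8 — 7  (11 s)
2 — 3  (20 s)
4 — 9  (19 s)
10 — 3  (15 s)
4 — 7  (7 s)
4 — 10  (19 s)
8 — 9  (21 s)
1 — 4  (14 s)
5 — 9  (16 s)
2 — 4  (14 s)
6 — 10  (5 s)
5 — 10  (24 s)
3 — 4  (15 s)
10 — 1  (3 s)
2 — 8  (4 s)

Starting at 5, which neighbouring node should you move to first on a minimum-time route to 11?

9

Compare a few routes:
5–9–2–11: 16+8+19 = 43
5–9–12–4–11: 16+3+2+10 = 31
Cheapest is 5–9–12–4–11 at 31 s.
So from 5 the first move is to 9.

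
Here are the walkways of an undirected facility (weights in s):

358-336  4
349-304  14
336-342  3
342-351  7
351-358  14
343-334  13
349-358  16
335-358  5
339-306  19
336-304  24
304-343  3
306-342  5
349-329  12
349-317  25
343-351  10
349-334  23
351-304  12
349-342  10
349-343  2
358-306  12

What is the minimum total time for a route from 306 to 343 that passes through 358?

Best 306 to 358: 306–358 costing 12
Shortest 358→343: 358–349–343 = 18
Total via 358: 12 + 18 = 30 s.

30 s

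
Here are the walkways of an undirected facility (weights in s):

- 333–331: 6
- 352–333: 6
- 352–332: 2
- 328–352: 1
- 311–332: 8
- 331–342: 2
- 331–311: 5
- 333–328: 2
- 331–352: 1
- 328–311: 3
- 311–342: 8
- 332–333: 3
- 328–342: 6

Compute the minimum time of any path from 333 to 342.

Candidate routes:
333–328–342: 2+6 = 8
333–328–352–331–342: 2+1+1+2 = 6
Cheapest is 333–328–352–331–342 at 6 s.

6 s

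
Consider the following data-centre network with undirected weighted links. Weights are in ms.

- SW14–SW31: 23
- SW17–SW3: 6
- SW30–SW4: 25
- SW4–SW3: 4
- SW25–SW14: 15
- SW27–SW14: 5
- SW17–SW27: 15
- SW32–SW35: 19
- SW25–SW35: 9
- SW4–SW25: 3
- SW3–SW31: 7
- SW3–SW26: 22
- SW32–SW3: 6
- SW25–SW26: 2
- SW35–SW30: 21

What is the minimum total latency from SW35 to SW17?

22 ms

Running Dijkstra from SW35:
SW35: 0
SW25: 9  (via SW35)
SW26: 11  (via SW25)
SW4: 12  (via SW25)
SW3: 16  (via SW4)
SW32: 19  (via SW35)
SW30: 21  (via SW35)
SW17: 22  (via SW3)
Shortest route: SW35 → SW25 → SW4 → SW3 → SW17 = 22 ms.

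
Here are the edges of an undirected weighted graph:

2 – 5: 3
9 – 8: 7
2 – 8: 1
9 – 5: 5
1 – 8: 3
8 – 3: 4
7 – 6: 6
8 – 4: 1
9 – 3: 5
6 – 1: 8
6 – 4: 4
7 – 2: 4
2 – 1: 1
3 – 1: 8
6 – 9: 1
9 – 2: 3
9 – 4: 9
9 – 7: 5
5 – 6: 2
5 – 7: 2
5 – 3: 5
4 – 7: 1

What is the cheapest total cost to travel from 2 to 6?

Enumerating some paths:
2 - 9 - 6: 3+1 = 4
2 - 8 - 4 - 6: 1+1+4 = 6
2 - 5 - 6: 3+2 = 5
Cheapest is 2 - 9 - 6 at 4.

4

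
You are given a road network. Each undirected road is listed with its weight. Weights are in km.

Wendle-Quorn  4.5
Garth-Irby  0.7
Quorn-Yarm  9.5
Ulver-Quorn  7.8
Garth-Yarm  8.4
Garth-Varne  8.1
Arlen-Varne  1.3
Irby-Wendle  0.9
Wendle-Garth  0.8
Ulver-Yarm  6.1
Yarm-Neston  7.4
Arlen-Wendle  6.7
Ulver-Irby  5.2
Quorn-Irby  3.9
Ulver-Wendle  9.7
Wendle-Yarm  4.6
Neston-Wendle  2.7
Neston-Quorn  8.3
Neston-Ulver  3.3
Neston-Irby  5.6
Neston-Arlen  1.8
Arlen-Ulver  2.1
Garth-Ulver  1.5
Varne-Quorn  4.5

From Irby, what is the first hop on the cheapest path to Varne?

Garth

Enumerating some paths:
Irby → Wendle → Garth → Ulver → Arlen → Varne: 0.9+0.8+1.5+2.1+1.3 = 6.6
Irby → Garth → Ulver → Arlen → Varne: 0.7+1.5+2.1+1.3 = 5.6
The minimum is 5.6 km via Irby → Garth → Ulver → Arlen → Varne.
So from Irby the first move is to Garth.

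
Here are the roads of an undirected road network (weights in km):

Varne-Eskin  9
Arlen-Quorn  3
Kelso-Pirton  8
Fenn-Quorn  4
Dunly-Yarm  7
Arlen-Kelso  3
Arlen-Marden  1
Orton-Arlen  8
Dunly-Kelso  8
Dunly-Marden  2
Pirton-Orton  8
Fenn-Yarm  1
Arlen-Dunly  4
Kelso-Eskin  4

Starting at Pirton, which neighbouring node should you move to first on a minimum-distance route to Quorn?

Compare a few routes:
Pirton–Kelso–Dunly–Marden–Arlen–Quorn: 8+8+2+1+3 = 22
Pirton–Kelso–Arlen–Quorn: 8+3+3 = 14
Pirton–Orton–Arlen–Quorn: 8+8+3 = 19
The minimum is 14 km via Pirton–Kelso–Arlen–Quorn.
So from Pirton the first move is to Kelso.

Kelso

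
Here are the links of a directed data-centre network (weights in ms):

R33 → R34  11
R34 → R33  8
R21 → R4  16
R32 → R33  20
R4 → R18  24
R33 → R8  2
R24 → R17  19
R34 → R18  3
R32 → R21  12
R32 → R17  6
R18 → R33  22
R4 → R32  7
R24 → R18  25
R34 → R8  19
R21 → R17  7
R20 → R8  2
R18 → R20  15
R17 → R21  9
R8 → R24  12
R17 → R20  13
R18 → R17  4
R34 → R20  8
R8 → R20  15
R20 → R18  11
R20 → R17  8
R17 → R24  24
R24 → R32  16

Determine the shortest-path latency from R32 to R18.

30 ms

Settle nodes by increasing distance from R32:
R32: 0
R17: 6  (via R32)
R21: 12  (via R32)
R20: 19  (via R17)
R33: 20  (via R32)
R8: 21  (via R20)
R4: 28  (via R21)
R18: 30  (via R20)
Shortest route: R32 → R17 → R20 → R18 = 30 ms.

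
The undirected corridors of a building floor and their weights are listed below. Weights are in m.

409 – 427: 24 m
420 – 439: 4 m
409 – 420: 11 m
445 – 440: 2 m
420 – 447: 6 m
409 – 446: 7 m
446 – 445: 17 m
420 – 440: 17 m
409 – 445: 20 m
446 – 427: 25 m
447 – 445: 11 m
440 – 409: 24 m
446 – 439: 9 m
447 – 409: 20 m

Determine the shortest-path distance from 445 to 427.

Candidate routes:
445–409–427: 20+24 = 44
445–446–427: 17+25 = 42
The minimum is 42 m via 445–446–427.

42 m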